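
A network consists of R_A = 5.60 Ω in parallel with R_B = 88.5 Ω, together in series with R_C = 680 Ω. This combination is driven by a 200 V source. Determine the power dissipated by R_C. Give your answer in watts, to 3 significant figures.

57.9 W

First find R_p for the parallel pair, then treat R_p + R_C as a series loop.
R_p = (5.60×88.5)/(5.60+88.5) = 5.267 Ω
R_total = R_p + 680 = 5.267 + 680 = 685.3 Ω
I = V / R_total = 200 / 685.3 = 0.2919 A
All the supply current flows through R_C; use P = I²R_C.
P_R_C = (0.2919)² × 680 = 57.92 W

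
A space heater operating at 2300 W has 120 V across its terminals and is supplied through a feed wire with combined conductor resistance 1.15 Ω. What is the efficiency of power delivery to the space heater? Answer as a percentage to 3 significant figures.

I = P / V = 2300 / 120 = 19.17 A through the feed wire.
P_line = I² R_line = (19.17)² × 1.15 = 422.5 W
P_source = P_load + P_line = 2300 + 422.5 = 2722 W
η = P_load / P_source = 2300 / 2722 = 0.8448

84.5 %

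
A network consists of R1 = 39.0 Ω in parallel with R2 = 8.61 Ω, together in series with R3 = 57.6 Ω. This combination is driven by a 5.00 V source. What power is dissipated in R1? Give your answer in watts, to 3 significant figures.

0.00763 W

Collapse the R1‖R2 pair into one equivalent R_p; then R_p and R3 form a series string.
R_p = (39.0×8.61)/(39.0+8.61) = 7.053 Ω
R_total = R_p + 57.6 = 7.053 + 57.6 = 64.65 Ω
I = V / R_total = 5.00 / 64.65 = 0.07734 A
Voltage across the parallel pair: V_p = I × R_p = 0.07734 × 7.053 = 0.5454 V
Use P = V²/R for R1 with V = V_p.
P_R1 = (0.5454)² / 39.0 = 0.007628 W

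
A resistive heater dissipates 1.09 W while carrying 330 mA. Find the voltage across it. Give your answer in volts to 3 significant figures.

3.30 V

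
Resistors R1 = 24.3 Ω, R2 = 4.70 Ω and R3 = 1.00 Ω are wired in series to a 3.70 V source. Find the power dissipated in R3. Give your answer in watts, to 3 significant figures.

Since the resistors are in series they all carry the loop current I = V/R_total; the power in any one is I²R.
R_total = 24.3 + 4.70 + 1.00 = 30.00 Ω
I = V / R_total = 3.70 / 30.00 = 0.1233 A
P_R3 = I² × R3 = (0.1233)² × 1.00 = 0.01521 W

0.0152 W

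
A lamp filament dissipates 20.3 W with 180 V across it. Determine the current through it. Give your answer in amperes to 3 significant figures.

0.113 A

Rearranging the power relation for the two known quantities gives I = P / V.
I = 20.3 / 180 = 0.1128 A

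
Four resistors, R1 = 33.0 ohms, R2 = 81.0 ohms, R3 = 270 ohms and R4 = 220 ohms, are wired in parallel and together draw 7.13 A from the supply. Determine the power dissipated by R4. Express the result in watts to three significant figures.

89.2 W

The branches share the same voltage, but only the total current is given — find V from the equivalent resistance first.
1/R_eq = 1/33.0 + 1/81.0 + 1/270 + 1/220 ⇒ R_eq = 19.65 Ω
V = I_total × R_eq = 7.130 × 19.65 = 140.1 V
P_R4 = V² / R4 = (140.1)² / 220 = 89.20 W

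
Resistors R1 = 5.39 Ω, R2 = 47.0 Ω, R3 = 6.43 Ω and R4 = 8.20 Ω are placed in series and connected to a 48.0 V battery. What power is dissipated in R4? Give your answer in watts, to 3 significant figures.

4.21 W

In a series string the same current flows through every resistor — find that current, then P = I²R for the one we want.
R_total = 5.39 + 47.0 + 6.43 + 8.20 = 67.02 Ω
I = V / R_total = 48.0 / 67.02 = 0.7162 A
P_R4 = I² × R4 = (0.7162)² × 8.20 = 4.206 W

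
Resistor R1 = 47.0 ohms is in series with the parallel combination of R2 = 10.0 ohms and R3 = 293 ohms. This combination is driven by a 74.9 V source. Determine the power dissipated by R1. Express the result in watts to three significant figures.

Collapse R2‖R3 to a single equivalent, reducing the network to two series elements.
R_p = (10.0×293)/(10.0+293) = 9.670 Ω
R_total = 47.0 + 9.670 = 56.67 Ω
I = V / R_total = 74.9 / 56.67 = 1.322 A
R1 is in the main series path, so its power is I²R1.
P_R1 = (1.322)² × 47.0 = 82.10 W

82.1 W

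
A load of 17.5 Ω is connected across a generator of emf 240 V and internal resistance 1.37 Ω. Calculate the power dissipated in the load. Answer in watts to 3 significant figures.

2830 W

Find the circuit current first, then P = I²R for the load (series elements share I).
I = ε / (r + R) = 240 / (1.37 + 17.5) = 12.72 A
P_load = I² R = (12.72)² × 17.5 = 2831 W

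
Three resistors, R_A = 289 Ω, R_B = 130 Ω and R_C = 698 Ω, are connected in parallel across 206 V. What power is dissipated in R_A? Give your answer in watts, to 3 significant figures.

Parallel branches share the same voltage; P = V²/R gives the branch power in one step.
P_R_A = V² / R_A = (206)² / 289 Ω = 146.8 W

147 W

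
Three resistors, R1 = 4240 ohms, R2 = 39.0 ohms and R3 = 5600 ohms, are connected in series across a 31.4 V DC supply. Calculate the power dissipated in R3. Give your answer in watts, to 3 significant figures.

0.0566 W

Since the resistors are in series they all carry the loop current I = V/R_total; the power in any one is I²R.
R_total = 4240 + 39.0 + 5600 = 9879 Ω
I = V / R_total = 31.4 / 9879 = 0.003178 A
P_R3 = I² × R3 = (0.003178)² × 5600 = 0.05657 W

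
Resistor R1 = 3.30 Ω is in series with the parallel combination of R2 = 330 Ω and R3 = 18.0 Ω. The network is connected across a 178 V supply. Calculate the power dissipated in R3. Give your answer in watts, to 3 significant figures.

Collapse R2‖R3 to a single equivalent, reducing the network to two series elements.
R_p = (330×18.0)/(330+18.0) = 17.07 Ω
R_total = 3.30 + 17.07 = 20.37 Ω
I = V / R_total = 178 / 20.37 = 8.739 A
Voltage across the parallel pair: V_p = I × R_p = 8.739 × 17.07 = 149.2 V
R3 is across V_p, so use P = V²/R for that branch.
P_R3 = (149.2)² / 18.0 = 1236 W

1240 W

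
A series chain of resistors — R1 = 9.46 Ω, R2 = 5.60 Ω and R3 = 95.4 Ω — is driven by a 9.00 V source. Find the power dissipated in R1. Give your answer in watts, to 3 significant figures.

0.0628 W

In a series string the same current flows through every resistor — find that current, then P = I²R for the one we want.
R_total = 9.46 + 5.60 + 95.4 = 110.5 Ω
I = V / R_total = 9.00 / 110.5 = 0.08148 A
P_R1 = I² × R1 = (0.08148)² × 9.46 = 0.06280 W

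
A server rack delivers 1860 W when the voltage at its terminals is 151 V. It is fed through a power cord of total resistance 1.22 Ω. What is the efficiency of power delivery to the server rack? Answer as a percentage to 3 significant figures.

90.9 %

I = P / V = 1860 / 151 = 12.32 A through the power cord.
P_line = I² R_line = (12.32)² × 1.22 = 185.1 W
P_source = P_load + P_line = 1860 + 185.1 = 2045 W
η = P_load / P_source = 1860 / 2045 = 0.9095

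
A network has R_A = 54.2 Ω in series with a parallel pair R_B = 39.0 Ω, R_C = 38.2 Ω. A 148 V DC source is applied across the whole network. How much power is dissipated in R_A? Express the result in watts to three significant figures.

Reduce the parallel pair to R_p first; the network is then a simple series string.
R_p = (39.0×38.2)/(39.0+38.2) = 19.30 Ω
R_total = 54.2 + 19.30 = 73.50 Ω
I = V / R_total = 148 / 73.50 = 2.014 A
R_A carries the full series current, so P = I²R.
P_R_A = (2.014)² × 54.2 = 219.8 W

220 W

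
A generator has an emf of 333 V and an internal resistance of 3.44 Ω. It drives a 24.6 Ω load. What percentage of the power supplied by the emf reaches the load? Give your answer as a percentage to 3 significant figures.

87.7 %

Both r and R carry the same current, so the power split is just the resistance split: η = R/(R+r).
η = R / (R + r) = 24.6 / (24.6 + 3.44) = 0.8773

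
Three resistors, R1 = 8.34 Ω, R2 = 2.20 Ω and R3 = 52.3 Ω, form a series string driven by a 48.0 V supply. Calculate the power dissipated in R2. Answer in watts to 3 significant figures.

1.28 W

Every series element carries the same I. Get I from the total resistance, then P = I² × R2.
R_total = 8.34 + 2.20 + 52.3 = 62.84 Ω
I = V / R_total = 48.0 / 62.84 = 0.7638 A
P_R2 = I² × R2 = (0.7638)² × 2.20 = 1.284 W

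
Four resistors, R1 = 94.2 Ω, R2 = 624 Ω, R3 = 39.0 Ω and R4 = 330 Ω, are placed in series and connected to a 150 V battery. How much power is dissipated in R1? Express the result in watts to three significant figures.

Every series element carries the same I. Get I from the total resistance, then P = I² × R1.
R_total = 94.2 + 624 + 39.0 + 330 = 1087 Ω
I = V / R_total = 150 / 1087 = 0.1380 A
P_R1 = I² × R1 = (0.1380)² × 94.2 = 1.793 W

1.79 W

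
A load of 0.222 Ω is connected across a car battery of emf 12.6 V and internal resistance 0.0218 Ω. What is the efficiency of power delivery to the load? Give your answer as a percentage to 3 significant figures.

η = P_load/(P_load+P_int) = I²R/(I²R+I²r) = R/(R+r) — the I² cancels for series elements.
η = R / (R + r) = 0.222 / (0.222 + 0.0218) = 0.9106

91.1 %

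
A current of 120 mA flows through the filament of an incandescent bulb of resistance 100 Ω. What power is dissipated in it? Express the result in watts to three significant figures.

1.44 W

The current through and the resistance of the element are both given; use P = I²R.
P = (0.1200 A)² × 100 Ω = 1.440 W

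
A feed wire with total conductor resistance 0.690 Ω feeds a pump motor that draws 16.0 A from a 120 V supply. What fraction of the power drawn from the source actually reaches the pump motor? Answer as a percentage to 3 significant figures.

90.8 %

The feed wire carries the full 16.0 A.
P_line = I² R_line = (16.00)² × 0.690 = 176.6 W
P_source = V I = 120 × 16.00 = 1920 W; P_load = 1743 W
η = P_load / P_source = 1743 / 1920 = 0.9080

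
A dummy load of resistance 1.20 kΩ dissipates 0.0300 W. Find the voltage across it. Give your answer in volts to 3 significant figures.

6.00 V

Rearranging the power relation for the two known quantities gives V = √(P R).
V = √(0.0300 × 1200) = 6.000 V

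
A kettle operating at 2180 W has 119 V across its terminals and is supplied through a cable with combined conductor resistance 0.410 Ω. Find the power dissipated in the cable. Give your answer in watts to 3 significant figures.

138 W

Only the current and the line resistance are needed for the I²R loss.
I = P / V = 2180 / 119 = 18.32 A through the cable.
P_line = I² R_line = (18.32)² × 0.410 = 137.6 W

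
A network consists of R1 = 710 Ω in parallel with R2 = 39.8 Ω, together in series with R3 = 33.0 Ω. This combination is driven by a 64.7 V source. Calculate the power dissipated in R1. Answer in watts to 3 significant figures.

1.68 W

Combine R1 and R2 into their parallel equivalent first, reducing the network to two series resistors.
R_p = (710×39.8)/(710+39.8) = 37.69 Ω
R_total = R_p + 33.0 = 37.69 + 33.0 = 70.69 Ω
I = V / R_total = 64.7 / 70.69 = 0.9153 A
Voltage across the parallel pair: V_p = I × R_p = 0.9153 × 37.69 = 34.50 V
R1 has V_p across it, so P = V_p²/R1.
P_R1 = (34.50)² / 710 = 1.676 W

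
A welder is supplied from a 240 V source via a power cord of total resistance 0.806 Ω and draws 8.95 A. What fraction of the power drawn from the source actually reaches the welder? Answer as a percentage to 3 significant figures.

97.0 %

The power cord carries the full 8.95 A.
P_line = I² R_line = (8.950)² × 0.806 = 64.56 W
P_source = V I = 240 × 8.950 = 2148 W; P_load = 2083 W
η = P_load / P_source = 2083 / 2148 = 0.9699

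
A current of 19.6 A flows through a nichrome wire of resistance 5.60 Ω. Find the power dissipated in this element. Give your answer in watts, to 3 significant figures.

Knowing I and R, the power is just I²R — no need to find V first.
P = (19.60 A)² × 5.60 Ω = 2151 W

2150 W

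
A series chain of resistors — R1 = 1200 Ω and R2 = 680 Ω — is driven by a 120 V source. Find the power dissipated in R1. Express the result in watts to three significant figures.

4.89 W

In a series string the same current flows through every resistor — find that current, then P = I²R for the one we want.
R_total = 1200 + 680 = 1880 Ω
I = V / R_total = 120 / 1880 = 0.06383 A
P_R1 = I² × R1 = (0.06383)² × 1200 = 4.889 W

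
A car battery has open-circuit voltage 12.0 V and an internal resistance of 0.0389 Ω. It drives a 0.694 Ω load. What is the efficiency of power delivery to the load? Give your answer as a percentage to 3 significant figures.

94.7 %

Efficiency is P_load / P_total. With a series r and R sharing the same I, P = I²R for each, so η = R/(R+r).
η = R / (R + r) = 0.694 / (0.694 + 0.0389) = 0.9469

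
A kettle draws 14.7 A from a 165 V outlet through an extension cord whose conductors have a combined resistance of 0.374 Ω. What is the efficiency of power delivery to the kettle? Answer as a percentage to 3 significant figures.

96.7 %

The extension cord carries the full 14.7 A.
P_line = I² R_line = (14.70)² × 0.374 = 80.82 W
P_source = V I = 165 × 14.70 = 2426 W; P_load = 2345 W
η = P_load / P_source = 2345 / 2426 = 0.9667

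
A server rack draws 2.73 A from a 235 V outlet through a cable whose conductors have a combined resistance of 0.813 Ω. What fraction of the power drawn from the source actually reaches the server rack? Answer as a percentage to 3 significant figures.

The cable carries the full 2.73 A.
P_line = I² R_line = (2.730)² × 0.813 = 6.059 W
P_source = V I = 235 × 2.730 = 641.5 W; P_load = 635.5 W
η = P_load / P_source = 635.5 / 641.5 = 0.9906

99.1 %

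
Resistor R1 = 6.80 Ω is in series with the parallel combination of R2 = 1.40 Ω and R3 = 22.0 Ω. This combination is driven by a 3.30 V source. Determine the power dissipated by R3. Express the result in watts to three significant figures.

Replace R2 and R3 with their parallel equivalent so the circuit becomes R1 in series with R_p.
R_p = (1.40×22.0)/(1.40+22.0) = 1.316 Ω
R_total = 6.80 + 1.316 = 8.116 Ω
I = V / R_total = 3.30 / 8.116 = 0.4066 A
Voltage across the parallel pair: V_p = I × R_p = 0.4066 × 1.316 = 0.5352 V
With V_p across R3, its power is V_p²/R3.
P_R3 = (0.5352)² / 22.0 = 0.01302 W

0.0130 W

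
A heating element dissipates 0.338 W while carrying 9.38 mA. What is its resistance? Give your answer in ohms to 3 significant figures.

Rearranging the power relation for the two known quantities gives R = P / I².
R = 0.338 / (0.009380)² = 3842 Ω

3840 Ω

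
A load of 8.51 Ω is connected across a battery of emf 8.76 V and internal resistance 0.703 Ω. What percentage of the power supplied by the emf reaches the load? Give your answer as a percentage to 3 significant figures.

92.4 %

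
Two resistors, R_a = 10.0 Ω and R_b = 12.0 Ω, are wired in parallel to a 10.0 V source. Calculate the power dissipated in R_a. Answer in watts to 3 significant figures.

Each parallel branch sees the full supply voltage, so P = V²/R applies directly to the target branch.
P_R_a = V² / R_a = (10.0)² / 10.0 Ω = 10.00 W

10.0 W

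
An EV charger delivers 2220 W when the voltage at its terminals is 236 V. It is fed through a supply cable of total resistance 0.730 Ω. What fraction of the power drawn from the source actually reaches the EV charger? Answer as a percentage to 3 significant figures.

97.2 %

I = P / V = 2220 / 236 = 9.407 A through the supply cable.
P_line = I² R_line = (9.407)² × 0.730 = 64.60 W
P_source = P_load + P_line = 2220 + 64.60 = 2285 W
η = P_load / P_source = 2220 / 2285 = 0.9717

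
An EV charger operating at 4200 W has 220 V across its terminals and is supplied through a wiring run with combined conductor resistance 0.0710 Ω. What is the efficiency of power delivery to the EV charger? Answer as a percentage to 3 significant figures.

99.4 %

I = P / V = 4200 / 220 = 19.09 A through the wiring run.
P_line = I² R_line = (19.09)² × 0.0710 = 25.88 W
P_source = P_load + P_line = 4200 + 25.88 = 4226 W
η = P_load / P_source = 4200 / 4226 = 0.9939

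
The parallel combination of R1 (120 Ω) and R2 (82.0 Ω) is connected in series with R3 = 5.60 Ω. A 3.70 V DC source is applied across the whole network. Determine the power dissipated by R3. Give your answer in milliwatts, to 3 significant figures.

26.0 mW

Collapse the R1‖R2 pair into one equivalent R_p; then R_p and R3 form a series string.
R_p = (120×82.0)/(120+82.0) = 48.71 Ω
R_total = R_p + 5.60 = 48.71 + 5.60 = 54.31 Ω
I = V / R_total = 3.70 / 54.31 = 0.06812 A
All the supply current flows through R3; use P = I²R3.
P_R3 = (0.06812)² × 5.60 = 0.02599 W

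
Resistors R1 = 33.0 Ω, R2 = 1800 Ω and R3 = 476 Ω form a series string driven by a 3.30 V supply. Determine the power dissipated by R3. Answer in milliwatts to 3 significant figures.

Every series element carries the same I. Get I from the total resistance, then P = I² × R3.
R_total = 33.0 + 1800 + 476 = 2309 Ω
I = V / R_total = 3.30 / 2309 = 0.001429 A
P_R3 = I² × R3 = (0.001429)² × 476 = 0.0009723 W

0.972 mW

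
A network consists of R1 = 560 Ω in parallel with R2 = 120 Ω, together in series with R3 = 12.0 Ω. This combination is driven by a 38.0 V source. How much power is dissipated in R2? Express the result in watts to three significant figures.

Reduce the parallel combination to a single R_p; the circuit then becomes R_p in series with the remaining resistor.
R_p = (560×120)/(560+120) = 98.82 Ω
R_total = R_p + 12.0 = 98.82 + 12.0 = 110.8 Ω
I = V / R_total = 38.0 / 110.8 = 0.3429 A
Voltage across the parallel pair: V_p = I × R_p = 0.3429 × 98.82 = 33.89 V
R2 has V_p across it, so P = V_p²/R2.
P_R2 = (33.89)² / 120 = 9.568 W

9.57 W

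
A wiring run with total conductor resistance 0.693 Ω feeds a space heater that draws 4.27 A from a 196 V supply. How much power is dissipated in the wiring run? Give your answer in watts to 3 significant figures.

12.6 W

The wiring run is a series resistance carrying the load current; its dissipation is I²R_line.
The wiring run carries the full 4.27 A.
P_line = I² R_line = (4.270)² × 0.693 = 12.64 W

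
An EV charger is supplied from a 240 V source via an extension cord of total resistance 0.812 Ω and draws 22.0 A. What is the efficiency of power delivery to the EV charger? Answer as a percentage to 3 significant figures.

The extension cord carries the full 22.0 A.
P_line = I² R_line = (22.00)² × 0.812 = 393.0 W
P_source = V I = 240 × 22.00 = 5280 W; P_load = 4887 W
η = P_load / P_source = 4887 / 5280 = 0.9256

92.6 %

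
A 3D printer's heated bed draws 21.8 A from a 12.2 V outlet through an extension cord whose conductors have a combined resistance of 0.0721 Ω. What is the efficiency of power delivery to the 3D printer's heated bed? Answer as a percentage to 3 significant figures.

87.1 %

The extension cord carries the full 21.8 A.
P_line = I² R_line = (21.80)² × 0.0721 = 34.26 W
P_source = V I = 12.2 × 21.80 = 266.0 W; P_load = 231.7 W
η = P_load / P_source = 231.7 / 266.0 = 0.8712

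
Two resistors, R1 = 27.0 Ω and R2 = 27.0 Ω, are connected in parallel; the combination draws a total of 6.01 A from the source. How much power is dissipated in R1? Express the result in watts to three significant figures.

244 W

Only the total current is stated, so first find the parallel equivalent to get the voltage across the combination.
1/R_eq = 1/27.0 + 1/27.0 ⇒ R_eq = 13.50 Ω
V = I_total × R_eq = 6.010 × 13.50 = 81.13 V
P_R1 = V² / R1 = (81.13)² / 27.0 = 243.8 W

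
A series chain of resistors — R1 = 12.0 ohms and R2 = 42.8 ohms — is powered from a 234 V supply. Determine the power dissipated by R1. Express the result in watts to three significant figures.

219 W

In a series string the same current flows through every resistor — find that current, then P = I²R for the one we want.
R_total = 12.0 + 42.8 = 54.80 Ω
I = V / R_total = 234 / 54.80 = 4.270 A
P_R1 = I² × R1 = (4.270)² × 12.0 = 218.8 W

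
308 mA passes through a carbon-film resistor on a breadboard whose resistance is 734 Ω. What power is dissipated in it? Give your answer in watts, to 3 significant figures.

With I and R stated, P = I²R applies in one step.
P = (0.3080 A)² × 734 Ω = 69.63 W

69.6 W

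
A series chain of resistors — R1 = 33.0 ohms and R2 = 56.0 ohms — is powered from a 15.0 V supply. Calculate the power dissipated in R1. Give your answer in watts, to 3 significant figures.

0.937 W

The current is common to all series resistors; compute it, then apply P = I²R for the target.
R_total = 33.0 + 56.0 = 89.00 Ω
I = V / R_total = 15.0 / 89.00 = 0.1685 A
P_R1 = I² × R1 = (0.1685)² × 33.0 = 0.9374 W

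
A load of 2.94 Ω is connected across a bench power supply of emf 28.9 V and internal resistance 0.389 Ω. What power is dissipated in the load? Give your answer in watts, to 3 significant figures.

222 W

Load and internal resistance form a series loop — compute the loop current, then the load power via I²R.
I = ε / (r + R) = 28.9 / (0.389 + 2.94) = 8.681 A
P_load = I² R = (8.681)² × 2.94 = 221.6 W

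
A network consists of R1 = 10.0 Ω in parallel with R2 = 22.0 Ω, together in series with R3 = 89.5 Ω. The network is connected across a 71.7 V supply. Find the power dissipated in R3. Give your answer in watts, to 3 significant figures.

49.5 W

Reduce the parallel combination to a single R_p; the circuit then becomes R_p in series with the remaining resistor.
R_p = (10.0×22.0)/(10.0+22.0) = 6.875 Ω
R_total = R_p + 89.5 = 6.875 + 89.5 = 96.38 Ω
I = V / R_total = 71.7 / 96.38 = 0.7440 A
R3 carries the full series current, so P = I²R.
P_R3 = (0.7440)² × 89.5 = 49.54 W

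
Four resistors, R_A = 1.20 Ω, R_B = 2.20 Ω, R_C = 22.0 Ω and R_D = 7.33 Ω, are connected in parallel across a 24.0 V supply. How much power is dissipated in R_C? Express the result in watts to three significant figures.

Every branch has 24.0 V across it, so for R_C the power is simply V²/R.
P_R_C = V² / R_C = (24.0)² / 22.0 Ω = 26.18 W

26.2 W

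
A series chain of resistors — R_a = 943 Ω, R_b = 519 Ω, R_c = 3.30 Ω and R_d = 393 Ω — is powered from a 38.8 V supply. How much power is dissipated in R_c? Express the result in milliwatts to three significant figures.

1.44 mW

Since the resistors are in series they all carry the loop current I = V/R_total; the power in any one is I²R.
R_total = 943 + 519 + 3.30 + 393 = 1858 Ω
I = V / R_total = 38.8 / 1858 = 0.02088 A
P_R_c = I² × R_c = (0.02088)² × 3.30 = 0.001439 W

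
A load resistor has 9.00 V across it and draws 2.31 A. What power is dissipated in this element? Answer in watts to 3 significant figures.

20.8 W

With V and I both given, power follows immediately from P = V I.
P = 9.00 V × 2.310 A = 20.79 W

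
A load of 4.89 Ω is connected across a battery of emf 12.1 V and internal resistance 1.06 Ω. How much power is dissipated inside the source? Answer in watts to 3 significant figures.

4.38 W

r is in series with the load, so it carries the full circuit current — the loss in it is I²r.
I = ε / (r + R) = 12.1 / (1.06 + 4.89) = 2.034 A
P_int = I² r = (2.034)² × 1.06 = 4.384 W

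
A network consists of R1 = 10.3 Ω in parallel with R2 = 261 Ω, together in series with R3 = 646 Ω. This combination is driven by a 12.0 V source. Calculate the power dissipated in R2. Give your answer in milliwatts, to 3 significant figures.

0.126 mW

Combine R1 and R2 into their parallel equivalent first, reducing the network to two series resistors.
R_p = (10.3×261)/(10.3+261) = 9.909 Ω
R_total = R_p + 646 = 9.909 + 646 = 655.9 Ω
I = V / R_total = 12.0 / 655.9 = 0.01830 A
Voltage across the parallel pair: V_p = I × R_p = 0.01830 × 9.909 = 0.1813 V
Use P = V²/R for R2 with V = V_p.
P_R2 = (0.1813)² / 261 = 0.0001259 W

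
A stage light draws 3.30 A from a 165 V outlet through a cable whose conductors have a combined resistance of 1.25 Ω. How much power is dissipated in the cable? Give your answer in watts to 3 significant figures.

13.6 W

Only the current and the line resistance are needed for the I²R loss.
The cable carries the full 3.30 A.
P_line = I² R_line = (3.300)² × 1.25 = 13.61 W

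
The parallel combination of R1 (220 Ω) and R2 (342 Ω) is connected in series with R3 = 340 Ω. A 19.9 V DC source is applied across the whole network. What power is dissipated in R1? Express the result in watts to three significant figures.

Collapse the R1‖R2 pair into one equivalent R_p; then R_p and R3 form a series string.
R_p = (220×342)/(220+342) = 133.9 Ω
R_total = R_p + 340 = 133.9 + 340 = 473.9 Ω
I = V / R_total = 19.9 / 473.9 = 0.04199 A
Voltage across the parallel pair: V_p = I × R_p = 0.04199 × 133.9 = 5.622 V
R1 has V_p across it, so P = V_p²/R1.
P_R1 = (5.622)² / 220 = 0.1437 W

0.144 W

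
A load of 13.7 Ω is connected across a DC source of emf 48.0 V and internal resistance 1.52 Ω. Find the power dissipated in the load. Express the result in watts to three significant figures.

136 W

Load and internal resistance form a series loop — compute the loop current, then the load power via I²R.
I = ε / (r + R) = 48.0 / (1.52 + 13.7) = 3.154 A
P_load = I² R = (3.154)² × 13.7 = 136.3 W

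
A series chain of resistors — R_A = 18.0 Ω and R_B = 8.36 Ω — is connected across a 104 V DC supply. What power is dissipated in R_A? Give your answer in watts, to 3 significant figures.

280 W

In a series string the same current flows through every resistor — find that current, then P = I²R for the one we want.
R_total = 18.0 + 8.36 = 26.36 Ω
I = V / R_total = 104 / 26.36 = 3.945 A
P_R_A = I² × R_A = (3.945)² × 18.0 = 280.2 W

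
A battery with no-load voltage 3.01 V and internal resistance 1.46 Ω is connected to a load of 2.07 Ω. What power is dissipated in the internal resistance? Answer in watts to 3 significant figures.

r is in series with the load, so it carries the full circuit current — the loss in it is I²r.
I = ε / (r + R) = 3.01 / (1.46 + 2.07) = 0.8527 A
P_int = I² r = (0.8527)² × 1.46 = 1.062 W

1.06 W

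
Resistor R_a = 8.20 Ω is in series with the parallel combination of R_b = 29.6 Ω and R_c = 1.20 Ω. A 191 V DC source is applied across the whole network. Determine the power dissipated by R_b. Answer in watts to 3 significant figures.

Reduce the parallel pair to R_p first; the network is then a simple series string.
R_p = (29.6×1.20)/(29.6+1.20) = 1.153 Ω
R_total = 8.20 + 1.153 = 9.353 Ω
I = V / R_total = 191 / 9.353 = 20.42 A
Voltage across the parallel pair: V_p = I × R_p = 20.42 × 1.153 = 23.55 V
R_b sees V_p directly, so P = V_p² / R_b.
P_R_b = (23.55)² / 29.6 = 18.74 W

18.7 W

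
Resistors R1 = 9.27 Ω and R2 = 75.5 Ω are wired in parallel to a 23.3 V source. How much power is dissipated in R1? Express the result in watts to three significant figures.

58.6 W

R1 sits directly across the source, so P = V²/R with V = 23.3 V.
P_R1 = V² / R1 = (23.3)² / 9.27 Ω = 58.56 W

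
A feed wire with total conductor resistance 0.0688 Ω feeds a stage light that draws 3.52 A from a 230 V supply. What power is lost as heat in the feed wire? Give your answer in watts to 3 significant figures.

Only the current and the line resistance are needed for the I²R loss.
The feed wire carries the full 3.52 A.
P_line = I² R_line = (3.520)² × 0.0688 = 0.8525 W

0.852 W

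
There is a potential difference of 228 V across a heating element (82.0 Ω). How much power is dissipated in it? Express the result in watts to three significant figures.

634 W

We know the drop across the element and its resistance — P = V²/R, one step.
P = (228 V)² / 82.0 Ω = 634.0 W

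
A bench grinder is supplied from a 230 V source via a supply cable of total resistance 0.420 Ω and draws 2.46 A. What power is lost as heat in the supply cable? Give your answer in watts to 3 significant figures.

The supply cable and load are in series, so the same current flows in both; the loss is I²R_line.
The supply cable carries the full 2.46 A.
P_line = I² R_line = (2.460)² × 0.420 = 2.542 W

2.54 W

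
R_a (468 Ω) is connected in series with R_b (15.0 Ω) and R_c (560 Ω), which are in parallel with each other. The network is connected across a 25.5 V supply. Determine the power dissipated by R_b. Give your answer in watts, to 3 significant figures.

0.0397 W

Collapse R_b‖R_c to a single equivalent, reducing the network to two series elements.
R_p = (15.0×560)/(15.0+560) = 14.61 Ω
R_total = 468 + 14.61 = 482.6 Ω
I = V / R_total = 25.5 / 482.6 = 0.05284 A
Voltage across the parallel pair: V_p = I × R_p = 0.05284 × 14.61 = 0.7719 V
R_b sees V_p directly, so P = V_p² / R_b.
P_R_b = (0.7719)² / 15.0 = 0.03972 W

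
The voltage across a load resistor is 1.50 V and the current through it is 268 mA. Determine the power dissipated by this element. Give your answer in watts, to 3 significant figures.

0.402 W

V and I are known directly — P = V I, no intermediate step needed.
P = 1.50 V × 0.2680 A = 0.4020 W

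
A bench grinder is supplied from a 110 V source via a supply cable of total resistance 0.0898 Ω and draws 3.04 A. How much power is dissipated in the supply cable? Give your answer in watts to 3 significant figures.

Only the current and the line resistance are needed for the I²R loss.
The supply cable carries the full 3.04 A.
P_line = I² R_line = (3.040)² × 0.0898 = 0.8299 W

0.830 W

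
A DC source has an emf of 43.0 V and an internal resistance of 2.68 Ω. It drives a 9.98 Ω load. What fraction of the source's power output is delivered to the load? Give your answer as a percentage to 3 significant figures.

78.8 %

η = P_load/(P_load+P_int) = I²R/(I²R+I²r) = R/(R+r) — the I² cancels for series elements.
η = R / (R + r) = 9.98 / (9.98 + 2.68) = 0.7883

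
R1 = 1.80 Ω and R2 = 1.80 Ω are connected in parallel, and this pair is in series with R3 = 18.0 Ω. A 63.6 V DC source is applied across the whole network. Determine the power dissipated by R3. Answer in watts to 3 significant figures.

Reduce the parallel combination to a single R_p; the circuit then becomes R_p in series with the remaining resistor.
R_p = (1.80×1.80)/(1.80+1.80) = 0.9000 Ω
R_total = R_p + 18.0 = 0.9000 + 18.0 = 18.90 Ω
I = V / R_total = 63.6 / 18.90 = 3.365 A
R3 carries the full series current, so P = I²R.
P_R3 = (3.365)² × 18.0 = 203.8 W

204 W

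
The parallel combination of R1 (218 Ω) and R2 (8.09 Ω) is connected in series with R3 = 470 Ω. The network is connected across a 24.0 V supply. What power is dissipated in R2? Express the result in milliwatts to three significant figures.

Collapse the R1‖R2 pair into one equivalent R_p; then R_p and R3 form a series string.
R_p = (218×8.09)/(218+8.09) = 7.801 Ω
R_total = R_p + 470 = 7.801 + 470 = 477.8 Ω
I = V / R_total = 24.0 / 477.8 = 0.05023 A
Voltage across the parallel pair: V_p = I × R_p = 0.05023 × 7.801 = 0.3918 V
R2 sits across V_p; its power is V_p²/R.
P_R2 = (0.3918)² / 8.09 = 0.01898 W

19.0 mW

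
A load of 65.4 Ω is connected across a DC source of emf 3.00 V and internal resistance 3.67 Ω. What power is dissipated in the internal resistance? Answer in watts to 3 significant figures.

0.00692 W

The source's internal resistance is just another series element carrying I; its dissipation is I²r.
I = ε / (r + R) = 3.00 / (3.67 + 65.4) = 0.04343 A
P_int = I² r = (0.04343)² × 3.67 = 0.006924 W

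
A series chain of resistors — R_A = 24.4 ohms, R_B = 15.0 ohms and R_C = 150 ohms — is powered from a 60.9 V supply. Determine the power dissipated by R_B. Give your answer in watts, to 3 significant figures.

In a series string the same current flows through every resistor — find that current, then P = I²R for the one we want.
R_total = 24.4 + 15.0 + 150 = 189.4 Ω
I = V / R_total = 60.9 / 189.4 = 0.3215 A
P_R_B = I² × R_B = (0.3215)² × 15.0 = 1.551 W

1.55 W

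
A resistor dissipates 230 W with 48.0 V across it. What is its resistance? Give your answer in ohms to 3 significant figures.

From P = V I = I²R = V²/R, with the two given quantities we get R = V² / P.
R = (48.0)² / 230 = 10.02 Ω

10.0 Ω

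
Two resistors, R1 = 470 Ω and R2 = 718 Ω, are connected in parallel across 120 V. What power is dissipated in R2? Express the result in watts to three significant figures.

20.1 W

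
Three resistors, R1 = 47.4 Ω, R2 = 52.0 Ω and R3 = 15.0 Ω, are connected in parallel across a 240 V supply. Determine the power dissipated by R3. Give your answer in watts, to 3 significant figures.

Every branch has 240 V across it, so for R3 the power is simply V²/R.
P_R3 = V² / R3 = (240)² / 15.0 Ω = 3840 W

3840 W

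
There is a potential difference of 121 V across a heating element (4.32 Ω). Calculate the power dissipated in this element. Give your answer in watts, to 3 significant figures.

We know the drop across the element and its resistance — P = V²/R, one step.
P = (121 V)² / 4.32 Ω = 3389 W

3390 W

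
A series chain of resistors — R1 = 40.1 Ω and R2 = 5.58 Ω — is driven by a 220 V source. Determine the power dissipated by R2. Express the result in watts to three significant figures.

129 W

Since the resistors are in series they all carry the loop current I = V/R_total; the power in any one is I²R.
R_total = 40.1 + 5.58 = 45.68 Ω
I = V / R_total = 220 / 45.68 = 4.816 A
P_R2 = I² × R2 = (4.816)² × 5.58 = 129.4 W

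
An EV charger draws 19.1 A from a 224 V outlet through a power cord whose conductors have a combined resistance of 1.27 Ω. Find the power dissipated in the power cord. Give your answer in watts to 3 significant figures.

463 W

The power cord is a series resistance carrying the load current; its dissipation is I²R_line.
The power cord carries the full 19.1 A.
P_line = I² R_line = (19.10)² × 1.27 = 463.3 W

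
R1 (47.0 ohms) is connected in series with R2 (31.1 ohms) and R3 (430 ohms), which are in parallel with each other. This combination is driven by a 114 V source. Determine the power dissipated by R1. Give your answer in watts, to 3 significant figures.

Collapse R2‖R3 to a single equivalent, reducing the network to two series elements.
R_p = (31.1×430)/(31.1+430) = 29.00 Ω
R_total = 47.0 + 29.00 = 76.00 Ω
I = V / R_total = 114 / 76.00 = 1.500 A
R1 is in the main series path, so its power is I²R1.
P_R1 = (1.500)² × 47.0 = 105.7 W

106 W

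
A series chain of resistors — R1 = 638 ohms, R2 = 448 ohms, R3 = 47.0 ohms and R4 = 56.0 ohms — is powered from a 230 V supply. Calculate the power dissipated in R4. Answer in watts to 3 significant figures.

Every series element carries the same I. Get I from the total resistance, then P = I² × R4.
R_total = 638 + 448 + 47.0 + 56.0 = 1189 Ω
I = V / R_total = 230 / 1189 = 0.1934 A
P_R4 = I² × R4 = (0.1934)² × 56.0 = 2.095 W

2.10 W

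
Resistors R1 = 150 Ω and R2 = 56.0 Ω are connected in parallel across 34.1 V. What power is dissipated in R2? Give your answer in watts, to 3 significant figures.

Parallel branches share the same voltage; P = V²/R gives the branch power in one step.
P_R2 = V² / R2 = (34.1)² / 56.0 Ω = 20.76 W

20.8 W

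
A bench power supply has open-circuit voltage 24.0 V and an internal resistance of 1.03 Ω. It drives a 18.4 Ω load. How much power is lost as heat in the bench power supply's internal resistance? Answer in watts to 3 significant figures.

Internal loss is I²r, with I set by the total series resistance r+R.
I = ε / (r + R) = 24.0 / (1.03 + 18.4) = 1.235 A
P_int = I² r = (1.235)² × 1.03 = 1.571 W

1.57 W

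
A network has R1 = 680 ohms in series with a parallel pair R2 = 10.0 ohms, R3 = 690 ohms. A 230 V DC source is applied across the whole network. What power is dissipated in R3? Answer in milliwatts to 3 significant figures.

First combine the parallel branches into one equivalent R_p, then R1 + R_p is a series pair.
R_p = (10.0×690)/(10.0+690) = 9.857 Ω
R_total = 680 + 9.857 = 689.9 Ω
I = V / R_total = 230 / 689.9 = 0.3334 A
Voltage across the parallel pair: V_p = I × R_p = 0.3334 × 9.857 = 3.286 V
R3 sees V_p directly, so P = V_p² / R3.
P_R3 = (3.286)² / 690 = 0.01565 W

15.7 mW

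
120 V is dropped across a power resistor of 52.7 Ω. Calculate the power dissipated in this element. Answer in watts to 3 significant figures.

V and R are stated; P = V²/R avoids computing the current.
P = (120 V)² / 52.7 Ω = 273.2 W

273 W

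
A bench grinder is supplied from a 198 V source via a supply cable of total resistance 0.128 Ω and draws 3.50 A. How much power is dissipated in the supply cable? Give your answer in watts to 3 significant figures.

Only the current and the line resistance are needed for the I²R loss.
The supply cable carries the full 3.50 A.
P_line = I² R_line = (3.500)² × 0.128 = 1.568 W

1.57 W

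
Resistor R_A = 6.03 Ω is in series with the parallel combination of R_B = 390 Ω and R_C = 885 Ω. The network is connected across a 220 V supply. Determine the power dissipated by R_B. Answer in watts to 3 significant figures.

119 W

Reduce the parallel pair to R_p first; the network is then a simple series string.
R_p = (390×885)/(390+885) = 270.7 Ω
R_total = 6.03 + 270.7 = 276.7 Ω
I = V / R_total = 220 / 276.7 = 0.7950 A
Voltage across the parallel pair: V_p = I × R_p = 0.7950 × 270.7 = 215.2 V
R_B is across V_p, so use P = V²/R for that branch.
P_R_B = (215.2)² / 390 = 118.8 W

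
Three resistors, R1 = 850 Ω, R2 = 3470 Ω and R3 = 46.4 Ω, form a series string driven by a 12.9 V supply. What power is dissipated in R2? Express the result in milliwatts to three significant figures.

Series elements share the same current, so find I first, then use P = I²R.
R_total = 850 + 3470 + 46.4 = 4366 Ω
I = V / R_total = 12.9 / 4366 = 0.002954 A
P_R2 = I² × R2 = (0.002954)² × 3470 = 0.03029 W

30.3 mW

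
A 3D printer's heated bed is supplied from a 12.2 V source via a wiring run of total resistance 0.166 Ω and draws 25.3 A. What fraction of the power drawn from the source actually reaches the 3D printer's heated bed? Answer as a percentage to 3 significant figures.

The wiring run carries the full 25.3 A.
P_line = I² R_line = (25.30)² × 0.166 = 106.3 W
P_source = V I = 12.2 × 25.30 = 308.7 W; P_load = 202.4 W
η = P_load / P_source = 202.4 / 308.7 = 0.6558

65.6 %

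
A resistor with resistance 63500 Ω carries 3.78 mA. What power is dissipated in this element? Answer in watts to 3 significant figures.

The current through and the resistance of the element are both given; use P = I²R.
P = (0.003780 A)² × 63500 Ω = 0.9073 W

0.907 W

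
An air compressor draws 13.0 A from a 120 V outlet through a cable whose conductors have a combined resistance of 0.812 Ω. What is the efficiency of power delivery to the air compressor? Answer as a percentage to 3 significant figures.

The cable carries the full 13.0 A.
P_line = I² R_line = (13.00)² × 0.812 = 137.2 W
P_source = V I = 120 × 13.00 = 1560 W; P_load = 1423 W
η = P_load / P_source = 1423 / 1560 = 0.9120

91.2 %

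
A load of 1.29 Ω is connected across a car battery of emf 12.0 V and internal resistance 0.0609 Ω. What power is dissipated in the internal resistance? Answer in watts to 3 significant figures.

The internal resistance carries the same current as the load; P_int = I²r.
I = ε / (r + R) = 12.0 / (0.0609 + 1.29) = 8.883 A
P_int = I² r = (8.883)² × 0.0609 = 4.805 W

4.81 W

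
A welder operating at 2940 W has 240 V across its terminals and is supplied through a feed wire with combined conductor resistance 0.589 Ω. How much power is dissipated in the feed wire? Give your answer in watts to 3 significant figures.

88.4 W

The feed wire is a series resistance carrying the load current; its dissipation is I²R_line.
I = P / V = 2940 / 240 = 12.25 A through the feed wire.
P_line = I² R_line = (12.25)² × 0.589 = 88.39 W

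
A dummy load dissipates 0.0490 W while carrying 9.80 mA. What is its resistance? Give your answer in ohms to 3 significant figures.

510 Ω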